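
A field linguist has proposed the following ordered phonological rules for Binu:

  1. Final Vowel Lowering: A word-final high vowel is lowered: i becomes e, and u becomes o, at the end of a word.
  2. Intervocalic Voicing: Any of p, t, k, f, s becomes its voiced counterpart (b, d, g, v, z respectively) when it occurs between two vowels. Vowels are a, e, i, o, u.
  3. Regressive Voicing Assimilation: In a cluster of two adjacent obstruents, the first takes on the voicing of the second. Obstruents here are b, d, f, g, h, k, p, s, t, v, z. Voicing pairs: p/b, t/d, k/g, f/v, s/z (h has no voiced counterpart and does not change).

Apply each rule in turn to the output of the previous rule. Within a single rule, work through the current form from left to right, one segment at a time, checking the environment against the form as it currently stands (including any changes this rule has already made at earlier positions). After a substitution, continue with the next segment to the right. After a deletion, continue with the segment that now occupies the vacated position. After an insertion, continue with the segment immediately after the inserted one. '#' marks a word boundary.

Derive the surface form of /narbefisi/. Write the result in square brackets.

1 Final Vowel Lowering: [narbefisi] → [narbefise]
2 Intervocalic Voicing: [narbefise] → [narbevize]
3 Regressive Voicing Assimilation: no change — [narbevize]

[narbevize]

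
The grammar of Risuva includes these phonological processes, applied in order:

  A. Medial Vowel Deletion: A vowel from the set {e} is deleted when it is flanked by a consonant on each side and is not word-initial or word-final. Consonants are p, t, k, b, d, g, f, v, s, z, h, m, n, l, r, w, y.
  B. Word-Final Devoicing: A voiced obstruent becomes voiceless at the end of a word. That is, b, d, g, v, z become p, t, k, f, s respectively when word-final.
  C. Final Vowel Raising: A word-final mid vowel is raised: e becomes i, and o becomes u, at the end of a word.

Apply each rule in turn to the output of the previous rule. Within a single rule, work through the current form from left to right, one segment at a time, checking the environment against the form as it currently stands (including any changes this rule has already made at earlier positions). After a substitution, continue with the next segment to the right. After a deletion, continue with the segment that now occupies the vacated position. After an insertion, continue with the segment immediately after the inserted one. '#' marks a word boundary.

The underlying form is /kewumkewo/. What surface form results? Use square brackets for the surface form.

A Medial Vowel Deletion: [kewumkewo] → [kwumkwo]
B Word-Final Devoicing: no change — [kwumkwo]
C Final Vowel Raising: [kwumkwo] → [kwumkwu]

[kwumkwu]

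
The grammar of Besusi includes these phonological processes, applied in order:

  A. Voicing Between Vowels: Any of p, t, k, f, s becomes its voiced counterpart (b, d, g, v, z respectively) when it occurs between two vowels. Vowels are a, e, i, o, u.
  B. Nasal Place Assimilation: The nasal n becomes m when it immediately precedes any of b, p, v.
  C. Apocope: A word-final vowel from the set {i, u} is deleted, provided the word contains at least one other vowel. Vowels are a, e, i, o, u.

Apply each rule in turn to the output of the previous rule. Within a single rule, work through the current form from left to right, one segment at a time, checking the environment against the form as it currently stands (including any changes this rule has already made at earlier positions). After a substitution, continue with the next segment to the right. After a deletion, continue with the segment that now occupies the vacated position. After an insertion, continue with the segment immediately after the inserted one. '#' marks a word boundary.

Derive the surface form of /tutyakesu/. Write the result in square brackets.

[tutyagez]

A Voicing Between Vowels: [tutyakesu] → [tutyagezu]
B Nasal Place Assimilation: no change — [tutyagezu]
C Apocope: [tutyagezu] → [tutyagez]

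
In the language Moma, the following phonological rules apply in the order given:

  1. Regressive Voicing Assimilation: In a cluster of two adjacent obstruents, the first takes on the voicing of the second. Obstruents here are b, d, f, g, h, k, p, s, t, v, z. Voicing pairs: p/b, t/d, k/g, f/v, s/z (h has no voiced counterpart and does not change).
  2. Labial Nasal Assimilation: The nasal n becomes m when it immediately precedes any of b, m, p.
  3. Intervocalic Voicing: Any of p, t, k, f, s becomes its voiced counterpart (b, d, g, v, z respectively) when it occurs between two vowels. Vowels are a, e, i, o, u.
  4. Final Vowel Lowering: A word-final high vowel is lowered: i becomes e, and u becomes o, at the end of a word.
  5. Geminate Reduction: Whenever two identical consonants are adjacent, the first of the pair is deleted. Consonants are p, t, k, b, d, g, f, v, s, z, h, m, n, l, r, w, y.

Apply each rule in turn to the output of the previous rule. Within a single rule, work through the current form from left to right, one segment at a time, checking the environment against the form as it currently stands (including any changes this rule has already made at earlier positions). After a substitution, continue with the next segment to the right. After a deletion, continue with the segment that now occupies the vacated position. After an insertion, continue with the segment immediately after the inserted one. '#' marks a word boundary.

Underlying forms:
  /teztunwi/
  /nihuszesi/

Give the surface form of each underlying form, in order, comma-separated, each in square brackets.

[testunwe], [nihuzeze]

/teztunwi/:
  1 Regressive Voicing Assimilation: [teztunwi] → [testunwi]
  2 Labial Nasal Assimilation: no change — [testunwi]
  3 Intervocalic Voicing: no change — [testunwi]
  4 Final Vowel Lowering: [testunwi] → [testunwe]
  5 Geminate Reduction: no change — [testunwe]
/nihuszesi/:
  1 Regressive Voicing Assimilation: [nihuszesi] → [nihuzzesi]
  2 Labial Nasal Assimilation: no change — [nihuzzesi]
  3 Intervocalic Voicing: [nihuzzesi] → [nihuzzezi]
  4 Final Vowel Lowering: [nihuzzezi] → [nihuzzeze]
  5 Geminate Reduction: [nihuzzeze] → [nihuzeze]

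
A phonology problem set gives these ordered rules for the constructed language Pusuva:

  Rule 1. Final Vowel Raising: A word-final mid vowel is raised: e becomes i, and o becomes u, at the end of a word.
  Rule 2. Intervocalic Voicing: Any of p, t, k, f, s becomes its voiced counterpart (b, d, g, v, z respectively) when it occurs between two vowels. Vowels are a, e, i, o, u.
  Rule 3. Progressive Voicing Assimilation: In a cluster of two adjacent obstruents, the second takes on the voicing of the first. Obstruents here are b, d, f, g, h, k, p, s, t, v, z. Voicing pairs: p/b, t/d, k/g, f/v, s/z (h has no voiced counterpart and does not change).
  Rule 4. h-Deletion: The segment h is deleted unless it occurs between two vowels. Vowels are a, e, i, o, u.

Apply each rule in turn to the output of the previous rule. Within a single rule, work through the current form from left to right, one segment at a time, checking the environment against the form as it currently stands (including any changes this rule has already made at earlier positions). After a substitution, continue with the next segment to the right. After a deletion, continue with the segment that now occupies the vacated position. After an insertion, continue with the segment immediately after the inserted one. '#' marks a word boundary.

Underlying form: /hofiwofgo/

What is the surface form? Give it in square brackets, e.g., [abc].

[oviwofku]

Rule 1 Final Vowel Raising: [hofiwofgo] → [hofiwofgu]
Rule 2 Intervocalic Voicing: [hofiwofgu] → [hoviwofgu]
Rule 3 Progressive Voicing Assimilation: [hoviwofgu] → [hoviwofku]
Rule 4 h-Deletion: [hoviwofku] → [oviwofku]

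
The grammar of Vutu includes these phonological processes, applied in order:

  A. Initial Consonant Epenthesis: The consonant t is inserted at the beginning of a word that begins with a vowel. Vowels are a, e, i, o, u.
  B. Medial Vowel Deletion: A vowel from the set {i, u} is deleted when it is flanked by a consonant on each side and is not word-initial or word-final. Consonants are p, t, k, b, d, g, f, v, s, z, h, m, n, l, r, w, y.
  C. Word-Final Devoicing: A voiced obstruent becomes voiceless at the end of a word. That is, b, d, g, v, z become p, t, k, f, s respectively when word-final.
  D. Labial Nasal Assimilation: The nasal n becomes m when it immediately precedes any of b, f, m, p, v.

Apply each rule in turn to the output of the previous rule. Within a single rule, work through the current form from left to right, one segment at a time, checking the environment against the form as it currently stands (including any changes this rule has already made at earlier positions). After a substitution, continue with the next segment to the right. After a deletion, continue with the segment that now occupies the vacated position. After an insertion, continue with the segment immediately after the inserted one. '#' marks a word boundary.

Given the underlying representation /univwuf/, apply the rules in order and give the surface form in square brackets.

[tmvwf]

A Initial Consonant Epenthesis: [univwuf] → [tunivwuf]
B Medial Vowel Deletion: [tunivwuf] → [tnvwf]
C Word-Final Devoicing: no change — [tnvwf]
D Labial Nasal Assimilation: [tnvwf] → [tmvwf]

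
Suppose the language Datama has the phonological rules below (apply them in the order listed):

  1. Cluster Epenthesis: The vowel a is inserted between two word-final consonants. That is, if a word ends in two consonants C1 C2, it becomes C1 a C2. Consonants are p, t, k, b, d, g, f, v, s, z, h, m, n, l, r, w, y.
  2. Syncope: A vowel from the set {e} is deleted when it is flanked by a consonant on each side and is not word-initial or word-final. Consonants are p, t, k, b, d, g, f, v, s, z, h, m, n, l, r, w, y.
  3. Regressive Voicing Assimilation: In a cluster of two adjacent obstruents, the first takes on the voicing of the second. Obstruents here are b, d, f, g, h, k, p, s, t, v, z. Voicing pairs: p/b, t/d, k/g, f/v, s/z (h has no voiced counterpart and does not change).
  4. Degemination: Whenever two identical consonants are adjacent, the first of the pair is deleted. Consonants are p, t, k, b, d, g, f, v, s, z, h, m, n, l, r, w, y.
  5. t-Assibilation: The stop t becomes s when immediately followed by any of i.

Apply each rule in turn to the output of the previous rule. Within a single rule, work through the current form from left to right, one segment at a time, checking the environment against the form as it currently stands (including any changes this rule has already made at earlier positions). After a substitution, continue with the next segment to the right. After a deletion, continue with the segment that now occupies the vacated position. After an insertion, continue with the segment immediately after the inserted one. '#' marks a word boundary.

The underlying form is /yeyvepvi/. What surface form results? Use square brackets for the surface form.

[yfbvi]

1 Cluster Epenthesis: no change — [yeyvepvi]
2 Syncope: [yeyvepvi] → [yyvpvi]
3 Regressive Voicing Assimilation: [yyvpvi] → [yyfbvi]
4 Degemination: [yyfbvi] → [yfbvi]
5 t-Assibilation: no change — [yfbvi]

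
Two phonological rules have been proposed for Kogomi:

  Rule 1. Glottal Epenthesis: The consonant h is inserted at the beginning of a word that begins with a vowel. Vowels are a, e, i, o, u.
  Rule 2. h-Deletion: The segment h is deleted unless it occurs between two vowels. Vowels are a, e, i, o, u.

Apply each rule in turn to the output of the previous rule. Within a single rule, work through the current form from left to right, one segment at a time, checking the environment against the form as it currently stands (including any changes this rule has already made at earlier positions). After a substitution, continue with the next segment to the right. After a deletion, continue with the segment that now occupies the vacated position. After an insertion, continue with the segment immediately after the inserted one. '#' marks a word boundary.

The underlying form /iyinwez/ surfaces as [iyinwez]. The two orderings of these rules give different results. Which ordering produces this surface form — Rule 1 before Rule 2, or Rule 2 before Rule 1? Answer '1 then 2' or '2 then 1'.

Order 1 then 2:
  1 Glottal Epenthesis: [iyinwez] → [hiyinwez]
  2 h-Deletion: [hiyinwez] → [iyinwez]
  result: [iyinwez]
Order 2 then 1:
  2 h-Deletion: no change — [iyinwez]
  1 Glottal Epenthesis: [iyinwez] → [hiyinwez]
  result: [hiyinwez]

1 then 2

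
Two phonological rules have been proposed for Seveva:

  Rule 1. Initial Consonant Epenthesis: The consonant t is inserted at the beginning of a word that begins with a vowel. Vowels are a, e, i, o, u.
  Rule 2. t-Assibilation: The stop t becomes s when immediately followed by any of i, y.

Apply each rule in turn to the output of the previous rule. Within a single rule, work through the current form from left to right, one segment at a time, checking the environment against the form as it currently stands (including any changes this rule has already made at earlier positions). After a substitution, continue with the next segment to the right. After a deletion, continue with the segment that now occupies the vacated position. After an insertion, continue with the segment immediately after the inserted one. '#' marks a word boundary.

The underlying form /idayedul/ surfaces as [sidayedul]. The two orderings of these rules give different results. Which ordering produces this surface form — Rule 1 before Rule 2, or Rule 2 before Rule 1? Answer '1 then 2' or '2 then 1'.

1 then 2

Order 1 then 2:
  1 Initial Consonant Epenthesis: [idayedul] → [tidayedul]
  2 t-Assibilation: [tidayedul] → [sidayedul]
  result: [sidayedul]
Order 2 then 1:
  2 t-Assibilation: no change — [idayedul]
  1 Initial Consonant Epenthesis: [idayedul] → [tidayedul]
  result: [tidayedul]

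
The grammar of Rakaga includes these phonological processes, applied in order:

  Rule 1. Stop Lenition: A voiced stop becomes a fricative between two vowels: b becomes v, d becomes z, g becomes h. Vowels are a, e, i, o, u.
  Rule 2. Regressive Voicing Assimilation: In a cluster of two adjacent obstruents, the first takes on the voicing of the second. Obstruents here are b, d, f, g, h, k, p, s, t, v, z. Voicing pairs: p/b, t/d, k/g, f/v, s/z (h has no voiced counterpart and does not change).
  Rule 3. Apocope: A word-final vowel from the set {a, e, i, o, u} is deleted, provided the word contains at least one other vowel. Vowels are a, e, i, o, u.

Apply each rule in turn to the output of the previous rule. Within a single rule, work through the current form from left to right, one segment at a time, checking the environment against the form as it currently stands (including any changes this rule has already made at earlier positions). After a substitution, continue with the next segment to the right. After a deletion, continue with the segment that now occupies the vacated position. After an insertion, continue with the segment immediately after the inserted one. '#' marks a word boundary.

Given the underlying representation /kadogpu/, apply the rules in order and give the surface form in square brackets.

Rule 1 Stop Lenition: [kadogpu] → [kazogpu]
Rule 2 Regressive Voicing Assimilation: [kazogpu] → [kazokpu]
Rule 3 Apocope: [kazokpu] → [kazokp]

[kazokp]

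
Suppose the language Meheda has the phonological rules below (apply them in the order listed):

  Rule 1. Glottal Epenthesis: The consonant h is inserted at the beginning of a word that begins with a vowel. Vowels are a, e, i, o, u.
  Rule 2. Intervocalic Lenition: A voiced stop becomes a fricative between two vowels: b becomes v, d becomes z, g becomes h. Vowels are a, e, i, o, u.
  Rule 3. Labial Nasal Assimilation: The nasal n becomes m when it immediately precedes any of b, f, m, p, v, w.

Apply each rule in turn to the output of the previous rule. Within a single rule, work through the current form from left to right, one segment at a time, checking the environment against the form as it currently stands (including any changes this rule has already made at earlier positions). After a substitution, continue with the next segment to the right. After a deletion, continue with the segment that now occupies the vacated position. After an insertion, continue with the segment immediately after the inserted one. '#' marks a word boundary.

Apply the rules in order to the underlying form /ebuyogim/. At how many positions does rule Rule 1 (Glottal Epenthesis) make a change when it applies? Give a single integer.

Rule 1 Glottal Epenthesis: [ebuyogim] → [hebuyogim]
Rule 2 Intervocalic Lenition: [hebuyogim] → [hevuyohim]
Rule 3 Labial Nasal Assimilation: no change — [hevuyohim]
Rule Rule 1 changed 1 position(s).

1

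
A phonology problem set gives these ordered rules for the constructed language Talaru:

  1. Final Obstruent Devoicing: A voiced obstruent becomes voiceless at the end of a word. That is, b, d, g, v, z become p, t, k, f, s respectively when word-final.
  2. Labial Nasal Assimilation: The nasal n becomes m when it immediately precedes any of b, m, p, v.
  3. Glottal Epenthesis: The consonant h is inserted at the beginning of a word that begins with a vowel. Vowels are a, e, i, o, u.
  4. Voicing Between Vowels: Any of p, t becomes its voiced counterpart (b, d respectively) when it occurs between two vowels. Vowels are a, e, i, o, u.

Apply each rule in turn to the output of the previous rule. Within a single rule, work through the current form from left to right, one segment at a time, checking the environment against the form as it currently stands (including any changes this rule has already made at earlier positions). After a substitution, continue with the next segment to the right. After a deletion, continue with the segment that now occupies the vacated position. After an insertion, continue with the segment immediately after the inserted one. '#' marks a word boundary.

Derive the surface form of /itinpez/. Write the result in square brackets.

[hidimpes]

1 Final Obstruent Devoicing: [itinpez] → [itinpes]
2 Labial Nasal Assimilation: [itinpes] → [itimpes]
3 Glottal Epenthesis: [itimpes] → [hitimpes]
4 Voicing Between Vowels: [hitimpes] → [hidimpes]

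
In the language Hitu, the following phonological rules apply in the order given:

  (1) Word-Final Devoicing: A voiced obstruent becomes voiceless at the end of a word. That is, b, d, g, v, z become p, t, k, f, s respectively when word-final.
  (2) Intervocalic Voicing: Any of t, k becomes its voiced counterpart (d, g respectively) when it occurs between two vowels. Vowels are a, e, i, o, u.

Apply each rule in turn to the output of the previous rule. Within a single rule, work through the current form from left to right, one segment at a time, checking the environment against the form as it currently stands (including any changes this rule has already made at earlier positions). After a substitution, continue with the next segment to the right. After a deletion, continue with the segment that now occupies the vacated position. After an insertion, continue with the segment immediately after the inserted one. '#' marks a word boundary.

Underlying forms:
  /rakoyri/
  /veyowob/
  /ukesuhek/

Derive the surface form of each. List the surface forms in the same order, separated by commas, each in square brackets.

/rakoyri/:
  (1) Word-Final Devoicing: no change — [rakoyri]
  (2) Intervocalic Voicing: [rakoyri] → [ragoyri]
/veyowob/:
  (1) Word-Final Devoicing: [veyowob] → [veyowop]
  (2) Intervocalic Voicing: no change — [veyowop]
/ukesuhek/:
  (1) Word-Final Devoicing: no change — [ukesuhek]
  (2) Intervocalic Voicing: [ukesuhek] → [ugesuhek]

[ragoyri], [veyowop], [ugesuhek]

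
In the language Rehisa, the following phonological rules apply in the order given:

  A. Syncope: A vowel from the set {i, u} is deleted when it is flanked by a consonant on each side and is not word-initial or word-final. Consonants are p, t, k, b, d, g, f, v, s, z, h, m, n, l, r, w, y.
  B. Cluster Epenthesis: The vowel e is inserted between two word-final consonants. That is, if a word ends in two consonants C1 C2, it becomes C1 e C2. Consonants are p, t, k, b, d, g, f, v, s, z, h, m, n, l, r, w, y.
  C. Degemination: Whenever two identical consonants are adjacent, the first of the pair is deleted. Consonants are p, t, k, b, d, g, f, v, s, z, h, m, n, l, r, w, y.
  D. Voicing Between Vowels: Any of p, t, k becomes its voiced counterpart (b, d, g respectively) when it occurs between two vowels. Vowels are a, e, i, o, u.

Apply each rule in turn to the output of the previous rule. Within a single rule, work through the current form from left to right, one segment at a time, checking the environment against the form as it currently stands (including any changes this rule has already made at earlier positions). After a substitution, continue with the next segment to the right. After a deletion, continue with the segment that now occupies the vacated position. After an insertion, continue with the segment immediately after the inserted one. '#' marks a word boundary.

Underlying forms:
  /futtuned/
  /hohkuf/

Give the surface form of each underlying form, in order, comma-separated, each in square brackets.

/futtuned/:
  A Syncope: [futtuned] → [fttned]
  B Cluster Epenthesis: no change — [fttned]
  C Degemination: [fttned] → [ftned]
  D Voicing Between Vowels: no change — [ftned]
/hohkuf/:
  A Syncope: [hohkuf] → [hohkf]
  B Cluster Epenthesis: [hohkf] → [hohkef]
  C Degemination: no change — [hohkef]
  D Voicing Between Vowels: no change — [hohkef]

[ftned], [hohkef]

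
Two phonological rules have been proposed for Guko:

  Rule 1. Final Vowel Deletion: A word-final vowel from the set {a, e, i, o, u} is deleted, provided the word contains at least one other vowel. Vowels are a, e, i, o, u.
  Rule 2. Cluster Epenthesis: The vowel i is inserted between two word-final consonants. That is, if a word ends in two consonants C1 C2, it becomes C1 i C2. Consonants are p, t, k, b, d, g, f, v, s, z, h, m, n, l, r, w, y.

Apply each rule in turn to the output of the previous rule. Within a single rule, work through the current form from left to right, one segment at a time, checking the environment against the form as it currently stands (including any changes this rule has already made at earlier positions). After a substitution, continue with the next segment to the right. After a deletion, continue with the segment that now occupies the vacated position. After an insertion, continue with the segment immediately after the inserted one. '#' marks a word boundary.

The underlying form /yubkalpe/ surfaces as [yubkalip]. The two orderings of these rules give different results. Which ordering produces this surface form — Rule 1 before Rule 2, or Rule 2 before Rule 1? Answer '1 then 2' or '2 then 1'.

1 then 2

Order 1 then 2:
  1 Final Vowel Deletion: [yubkalpe] → [yubkalp]
  2 Cluster Epenthesis: [yubkalp] → [yubkalip]
  result: [yubkalip]
Order 2 then 1:
  2 Cluster Epenthesis: no change — [yubkalpe]
  1 Final Vowel Deletion: [yubkalpe] → [yubkalp]
  result: [yubkalp]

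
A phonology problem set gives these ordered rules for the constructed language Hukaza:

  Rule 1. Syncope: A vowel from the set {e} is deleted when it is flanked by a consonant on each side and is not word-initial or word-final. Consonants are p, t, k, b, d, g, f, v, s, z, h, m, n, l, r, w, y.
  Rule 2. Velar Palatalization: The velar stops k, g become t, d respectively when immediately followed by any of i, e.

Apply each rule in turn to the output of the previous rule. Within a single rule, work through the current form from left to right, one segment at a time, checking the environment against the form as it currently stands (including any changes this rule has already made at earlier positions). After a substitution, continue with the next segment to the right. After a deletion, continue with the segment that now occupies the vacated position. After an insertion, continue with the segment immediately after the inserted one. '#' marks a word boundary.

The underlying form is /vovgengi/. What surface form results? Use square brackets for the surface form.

Rule 1 Syncope: [vovgengi] → [vovgngi]
Rule 2 Velar Palatalization: [vovgngi] → [vovgndi]

[vovgndi]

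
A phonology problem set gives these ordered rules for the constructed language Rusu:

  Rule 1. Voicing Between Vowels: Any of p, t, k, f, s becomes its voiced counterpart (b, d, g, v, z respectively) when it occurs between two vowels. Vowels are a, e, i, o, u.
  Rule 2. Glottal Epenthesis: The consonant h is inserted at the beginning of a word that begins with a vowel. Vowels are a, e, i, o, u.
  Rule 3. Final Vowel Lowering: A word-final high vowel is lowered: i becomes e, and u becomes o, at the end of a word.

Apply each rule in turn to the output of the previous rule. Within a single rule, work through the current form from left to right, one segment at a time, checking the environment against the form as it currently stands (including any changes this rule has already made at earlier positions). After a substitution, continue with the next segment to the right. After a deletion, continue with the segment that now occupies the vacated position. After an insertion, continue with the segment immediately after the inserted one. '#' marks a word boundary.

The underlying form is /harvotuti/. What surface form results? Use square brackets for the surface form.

Rule 1 Voicing Between Vowels: [harvotuti] → [harvodudi]
Rule 2 Glottal Epenthesis: no change — [harvodudi]
Rule 3 Final Vowel Lowering: [harvodudi] → [harvodude]

[harvodude]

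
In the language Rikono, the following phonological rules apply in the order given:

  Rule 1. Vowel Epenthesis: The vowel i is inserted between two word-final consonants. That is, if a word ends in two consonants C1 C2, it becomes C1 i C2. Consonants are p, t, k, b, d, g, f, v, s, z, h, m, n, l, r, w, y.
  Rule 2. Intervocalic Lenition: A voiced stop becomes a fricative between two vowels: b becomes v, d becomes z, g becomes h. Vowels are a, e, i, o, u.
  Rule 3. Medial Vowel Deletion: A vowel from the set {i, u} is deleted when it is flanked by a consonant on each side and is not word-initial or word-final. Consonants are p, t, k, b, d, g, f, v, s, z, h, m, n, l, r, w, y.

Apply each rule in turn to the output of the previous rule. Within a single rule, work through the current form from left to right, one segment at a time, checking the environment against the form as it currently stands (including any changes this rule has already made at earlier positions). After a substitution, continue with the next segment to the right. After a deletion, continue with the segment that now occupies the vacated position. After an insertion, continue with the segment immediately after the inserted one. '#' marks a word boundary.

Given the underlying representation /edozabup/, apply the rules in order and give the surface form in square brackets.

[ezozavp]

Rule 1 Vowel Epenthesis: no change — [edozabup]
Rule 2 Intervocalic Lenition: [edozabup] → [ezozavup]
Rule 3 Medial Vowel Deletion: [ezozavup] → [ezozavp]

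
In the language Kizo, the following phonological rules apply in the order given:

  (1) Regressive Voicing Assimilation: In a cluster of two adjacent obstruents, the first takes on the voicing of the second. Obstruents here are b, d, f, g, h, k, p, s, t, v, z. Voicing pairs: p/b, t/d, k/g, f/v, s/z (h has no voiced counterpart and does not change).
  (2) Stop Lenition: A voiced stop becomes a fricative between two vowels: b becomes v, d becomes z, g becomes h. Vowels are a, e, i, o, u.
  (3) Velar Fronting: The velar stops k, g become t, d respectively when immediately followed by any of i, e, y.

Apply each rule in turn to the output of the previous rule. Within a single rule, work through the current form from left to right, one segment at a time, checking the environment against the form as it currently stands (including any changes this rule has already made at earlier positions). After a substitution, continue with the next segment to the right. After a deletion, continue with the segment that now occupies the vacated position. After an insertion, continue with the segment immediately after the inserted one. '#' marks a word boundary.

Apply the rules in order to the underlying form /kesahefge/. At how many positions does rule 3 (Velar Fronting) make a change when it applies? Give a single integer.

(1) Regressive Voicing Assimilation: [kesahefge] → [kesahevge]
(2) Stop Lenition: no change — [kesahevge]
(3) Velar Fronting: [kesahevge] → [tesahevde]
Rule 3 changed 2 position(s).

2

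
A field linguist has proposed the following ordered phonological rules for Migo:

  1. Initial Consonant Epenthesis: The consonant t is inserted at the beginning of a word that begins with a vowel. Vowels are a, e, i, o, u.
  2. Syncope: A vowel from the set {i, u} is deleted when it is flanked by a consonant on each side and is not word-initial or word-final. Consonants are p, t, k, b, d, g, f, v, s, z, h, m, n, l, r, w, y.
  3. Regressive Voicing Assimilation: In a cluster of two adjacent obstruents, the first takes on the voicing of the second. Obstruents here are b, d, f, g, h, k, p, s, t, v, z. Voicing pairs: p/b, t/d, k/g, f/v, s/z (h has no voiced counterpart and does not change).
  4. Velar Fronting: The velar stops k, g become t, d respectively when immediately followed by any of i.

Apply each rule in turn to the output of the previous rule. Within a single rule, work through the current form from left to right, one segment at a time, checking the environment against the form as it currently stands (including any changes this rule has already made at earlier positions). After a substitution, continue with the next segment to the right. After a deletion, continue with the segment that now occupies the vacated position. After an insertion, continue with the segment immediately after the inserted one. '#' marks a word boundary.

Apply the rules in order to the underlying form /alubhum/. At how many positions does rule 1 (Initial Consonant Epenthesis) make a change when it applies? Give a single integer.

1

1 Initial Consonant Epenthesis: [alubhum] → [talubhum]
2 Syncope: [talubhum] → [talbhm]
3 Regressive Voicing Assimilation: [talbhm] → [talphm]
4 Velar Fronting: no change — [talphm]
Rule 1 changed 1 position(s).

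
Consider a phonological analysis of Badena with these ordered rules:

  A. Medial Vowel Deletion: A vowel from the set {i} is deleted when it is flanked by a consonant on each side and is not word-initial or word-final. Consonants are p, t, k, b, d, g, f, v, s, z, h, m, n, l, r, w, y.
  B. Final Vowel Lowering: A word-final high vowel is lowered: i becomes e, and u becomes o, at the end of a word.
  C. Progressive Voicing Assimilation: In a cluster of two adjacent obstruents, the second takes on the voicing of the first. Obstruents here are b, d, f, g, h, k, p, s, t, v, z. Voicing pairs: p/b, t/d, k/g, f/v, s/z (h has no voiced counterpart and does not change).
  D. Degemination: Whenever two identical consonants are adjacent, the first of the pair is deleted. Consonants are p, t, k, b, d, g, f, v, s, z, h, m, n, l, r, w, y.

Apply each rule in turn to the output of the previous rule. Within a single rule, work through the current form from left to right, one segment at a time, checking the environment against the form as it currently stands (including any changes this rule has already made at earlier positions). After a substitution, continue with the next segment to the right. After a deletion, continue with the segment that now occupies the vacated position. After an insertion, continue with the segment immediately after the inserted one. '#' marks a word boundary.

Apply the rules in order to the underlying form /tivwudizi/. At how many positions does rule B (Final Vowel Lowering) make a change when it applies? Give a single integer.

A Medial Vowel Deletion: [tivwudizi] → [tvwudzi]
B Final Vowel Lowering: [tvwudzi] → [tvwudze]
C Progressive Voicing Assimilation: [tvwudze] → [tfwudze]
D Degemination: no change — [tfwudze]
Rule B changed 1 position(s).

1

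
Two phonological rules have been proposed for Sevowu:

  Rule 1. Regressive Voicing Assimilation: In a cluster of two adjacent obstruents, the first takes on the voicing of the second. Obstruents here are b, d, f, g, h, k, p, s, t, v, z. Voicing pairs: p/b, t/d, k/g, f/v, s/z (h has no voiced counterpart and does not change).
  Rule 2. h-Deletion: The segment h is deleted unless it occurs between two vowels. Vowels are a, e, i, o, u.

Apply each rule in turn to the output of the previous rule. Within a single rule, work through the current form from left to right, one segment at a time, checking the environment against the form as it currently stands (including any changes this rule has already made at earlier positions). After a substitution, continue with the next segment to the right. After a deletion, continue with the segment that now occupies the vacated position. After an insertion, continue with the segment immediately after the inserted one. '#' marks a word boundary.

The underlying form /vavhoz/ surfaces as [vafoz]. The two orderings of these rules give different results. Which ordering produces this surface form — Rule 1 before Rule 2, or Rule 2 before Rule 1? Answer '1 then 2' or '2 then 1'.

1 then 2

Order 1 then 2:
  1 Regressive Voicing Assimilation: [vavhoz] → [vafhoz]
  2 h-Deletion: [vafhoz] → [vafoz]
  result: [vafoz]
Order 2 then 1:
  2 h-Deletion: [vavhoz] → [vavoz]
  1 Regressive Voicing Assimilation: no change — [vavoz]
  result: [vavoz]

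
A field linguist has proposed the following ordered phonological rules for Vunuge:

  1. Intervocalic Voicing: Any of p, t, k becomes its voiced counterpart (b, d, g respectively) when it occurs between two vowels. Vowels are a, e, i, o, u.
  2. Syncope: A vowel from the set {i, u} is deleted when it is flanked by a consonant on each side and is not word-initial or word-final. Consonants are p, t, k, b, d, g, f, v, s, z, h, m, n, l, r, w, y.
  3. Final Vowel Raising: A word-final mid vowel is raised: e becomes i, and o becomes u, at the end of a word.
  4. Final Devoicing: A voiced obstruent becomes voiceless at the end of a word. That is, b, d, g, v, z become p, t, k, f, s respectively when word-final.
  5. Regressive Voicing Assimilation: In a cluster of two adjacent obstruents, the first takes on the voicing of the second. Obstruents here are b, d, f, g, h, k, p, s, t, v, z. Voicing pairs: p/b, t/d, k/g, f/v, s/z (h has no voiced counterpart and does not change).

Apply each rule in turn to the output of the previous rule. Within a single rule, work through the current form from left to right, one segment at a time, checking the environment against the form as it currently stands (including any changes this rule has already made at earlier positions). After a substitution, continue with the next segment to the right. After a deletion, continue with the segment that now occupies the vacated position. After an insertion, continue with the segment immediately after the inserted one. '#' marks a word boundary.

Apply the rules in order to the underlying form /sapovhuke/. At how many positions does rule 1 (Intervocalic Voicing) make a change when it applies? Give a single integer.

1 Intervocalic Voicing: [sapovhuke] → [sabovhuge]
2 Syncope: [sabovhuge] → [sabovhge]
3 Final Vowel Raising: [sabovhge] → [sabovhgi]
4 Final Devoicing: no change — [sabovhgi]
5 Regressive Voicing Assimilation: [sabovhgi] → [sabofhgi]
Rule 1 changed 2 position(s).

2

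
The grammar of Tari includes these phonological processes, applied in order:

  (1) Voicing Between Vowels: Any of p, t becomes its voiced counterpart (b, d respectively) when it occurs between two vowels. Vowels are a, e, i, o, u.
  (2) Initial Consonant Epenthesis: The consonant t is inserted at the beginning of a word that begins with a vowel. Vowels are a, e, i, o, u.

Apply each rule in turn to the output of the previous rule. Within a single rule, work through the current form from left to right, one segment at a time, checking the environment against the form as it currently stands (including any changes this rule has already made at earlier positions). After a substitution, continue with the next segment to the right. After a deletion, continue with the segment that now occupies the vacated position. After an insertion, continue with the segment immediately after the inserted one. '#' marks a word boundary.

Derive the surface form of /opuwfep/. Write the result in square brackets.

[tobuwfep]

(1) Voicing Between Vowels: [opuwfep] → [obuwfep]
(2) Initial Consonant Epenthesis: [obuwfep] → [tobuwfep]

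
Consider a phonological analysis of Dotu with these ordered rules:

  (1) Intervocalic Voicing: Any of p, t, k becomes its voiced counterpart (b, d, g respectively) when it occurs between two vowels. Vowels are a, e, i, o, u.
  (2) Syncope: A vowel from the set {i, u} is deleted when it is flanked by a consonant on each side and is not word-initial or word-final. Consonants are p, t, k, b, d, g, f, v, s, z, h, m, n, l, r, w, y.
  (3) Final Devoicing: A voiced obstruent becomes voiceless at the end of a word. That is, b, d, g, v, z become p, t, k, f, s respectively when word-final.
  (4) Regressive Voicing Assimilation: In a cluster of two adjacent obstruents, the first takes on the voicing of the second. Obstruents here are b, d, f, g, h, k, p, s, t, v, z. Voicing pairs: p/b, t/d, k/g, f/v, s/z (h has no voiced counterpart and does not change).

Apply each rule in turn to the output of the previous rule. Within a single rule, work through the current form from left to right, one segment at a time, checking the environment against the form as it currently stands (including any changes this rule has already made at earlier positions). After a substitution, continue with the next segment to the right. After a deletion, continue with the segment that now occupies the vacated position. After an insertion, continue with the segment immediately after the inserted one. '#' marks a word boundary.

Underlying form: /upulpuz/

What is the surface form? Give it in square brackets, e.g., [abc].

[ublps]

(1) Intervocalic Voicing: [upulpuz] → [ubulpuz]
(2) Syncope: [ubulpuz] → [ublpz]
(3) Final Devoicing: [ublpz] → [ublps]
(4) Regressive Voicing Assimilation: no change — [ublps]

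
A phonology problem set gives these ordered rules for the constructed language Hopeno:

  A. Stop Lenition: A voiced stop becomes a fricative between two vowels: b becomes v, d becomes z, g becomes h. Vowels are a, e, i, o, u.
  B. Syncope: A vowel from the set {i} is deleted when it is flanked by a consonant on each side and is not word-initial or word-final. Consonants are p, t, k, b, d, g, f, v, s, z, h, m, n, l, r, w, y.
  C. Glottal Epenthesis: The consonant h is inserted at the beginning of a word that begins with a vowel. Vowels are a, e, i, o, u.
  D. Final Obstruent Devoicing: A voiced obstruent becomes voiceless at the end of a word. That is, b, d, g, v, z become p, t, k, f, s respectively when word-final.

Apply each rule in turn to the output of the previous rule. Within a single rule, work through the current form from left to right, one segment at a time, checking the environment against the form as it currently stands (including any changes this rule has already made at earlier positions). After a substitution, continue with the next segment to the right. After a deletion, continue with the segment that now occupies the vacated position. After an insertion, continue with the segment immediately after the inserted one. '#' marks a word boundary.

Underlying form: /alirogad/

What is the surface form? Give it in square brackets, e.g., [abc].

A Stop Lenition: [alirogad] → [alirohad]
B Syncope: [alirohad] → [alrohad]
C Glottal Epenthesis: [alrohad] → [halrohad]
D Final Obstruent Devoicing: [halrohad] → [halrohat]

[halrohat]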